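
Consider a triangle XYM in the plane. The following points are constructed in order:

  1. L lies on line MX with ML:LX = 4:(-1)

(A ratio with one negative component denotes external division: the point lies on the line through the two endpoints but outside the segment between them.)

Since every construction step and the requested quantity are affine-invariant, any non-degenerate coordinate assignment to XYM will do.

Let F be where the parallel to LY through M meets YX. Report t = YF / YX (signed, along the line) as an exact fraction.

Work in coordinates with X = (0, 0), Y = (1, 0), M = (0, 1).
1. L lies on line MX with ML:LX = 4:(-1) ⇒ L = (0, -1/3)
through M parallel to LY: direction (1, 1/3); meets YX at F = (-3, 0)
F = Y + t·(X−Y) with t = 4

t = 4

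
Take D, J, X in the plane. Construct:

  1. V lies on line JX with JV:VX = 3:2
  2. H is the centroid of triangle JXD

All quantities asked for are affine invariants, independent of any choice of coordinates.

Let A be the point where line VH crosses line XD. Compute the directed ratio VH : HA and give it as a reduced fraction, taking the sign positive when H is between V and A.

Set D = (0, 0), J = (1, 0), X = (0, 1); any affine frame gives the same invariant.
1. V lies on line JX with JV:VX = 3:2 ⇒ V = (2/5, 3/5)
2. H is the centroid of triangle JXD ⇒ H = (1/3, 1/3)
line VH meets XD at A = (0, -1)
H = V + t·(A−V) with t = 1/6, so VH:HA = 1/6:5/6

VH:HA = 1/5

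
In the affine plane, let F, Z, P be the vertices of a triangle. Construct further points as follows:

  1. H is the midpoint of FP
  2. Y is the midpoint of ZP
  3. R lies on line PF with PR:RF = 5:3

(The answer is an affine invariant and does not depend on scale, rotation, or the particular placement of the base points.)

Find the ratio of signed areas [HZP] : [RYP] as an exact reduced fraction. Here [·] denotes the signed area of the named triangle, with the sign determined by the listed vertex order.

[HZP]:[RYP] = 8/5

Set F = (0, 0), Z = (1, 0), P = (0, 1); any affine frame gives the same invariant.
1. H is the midpoint of FP ⇒ H = (0, 1/2)
2. Y is the midpoint of ZP ⇒ Y = (1/2, 1/2)
3. R lies on line PF with PR:RF = 5:3 ⇒ R = (0, 3/8)
2·[HZP] = 1/2, 2·[RYP] = 5/16
[HZP]:[RYP] = 1/2:5/16 = 8/5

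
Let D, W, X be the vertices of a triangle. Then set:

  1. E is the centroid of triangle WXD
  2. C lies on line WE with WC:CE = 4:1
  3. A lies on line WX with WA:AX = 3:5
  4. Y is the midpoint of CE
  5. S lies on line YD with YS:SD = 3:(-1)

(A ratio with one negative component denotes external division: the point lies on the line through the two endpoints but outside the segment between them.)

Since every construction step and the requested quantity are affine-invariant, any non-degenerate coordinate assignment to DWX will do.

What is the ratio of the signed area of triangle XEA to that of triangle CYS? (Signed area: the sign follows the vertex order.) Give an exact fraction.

Choose coordinates D = (0, 0), W = (1, 0), X = (0, 1).
1. E is the centroid of triangle WXD ⇒ E = (1/3, 1/3)
2. C lies on line WE with WC:CE = 4:1 ⇒ C = (7/15, 4/15)
3. A lies on line WX with WA:AX = 3:5 ⇒ A = (5/8, 3/8)
4. Y is the midpoint of CE ⇒ Y = (2/5, 3/10)
5. S lies on line YD with YS:SD = 3:(-1) ⇒ S = (-1/5, -3/20)
2·[XEA] = 5/24, 2·[CYS] = 1/20
[XEA]:[CYS] = 5/24:1/20 = 25/6

[XEA]:[CYS] = 25/6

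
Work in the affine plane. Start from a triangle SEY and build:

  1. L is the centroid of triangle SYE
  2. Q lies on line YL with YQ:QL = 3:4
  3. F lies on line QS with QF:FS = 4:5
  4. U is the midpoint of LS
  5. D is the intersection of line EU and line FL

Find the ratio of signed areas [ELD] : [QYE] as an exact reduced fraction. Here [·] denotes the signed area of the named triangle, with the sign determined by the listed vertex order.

[ELD]:[QYE] = 14/3

Assign S = (0, 0), E = (1, 0), Y = (0, 1) — the answer is frame-independent, so this choice is without loss of generality.
1. L is the centroid of triangle SYE ⇒ L = (1/3, 1/3)
2. Q lies on line YL with YQ:QL = 3:4 ⇒ Q = (1/7, 5/7)
3. F lies on line QS with QF:FS = 4:5 ⇒ F = (5/63, 25/63)
4. U is the midpoint of LS ⇒ U = (1/6, 1/6)
5. D is the intersection of line EU and line FL ⇒ D = (13/3, -2/3)
2·[ELD] = -2/3, 2·[QYE] = -1/7
[ELD]:[QYE] = -2/3:-1/7 = 14/3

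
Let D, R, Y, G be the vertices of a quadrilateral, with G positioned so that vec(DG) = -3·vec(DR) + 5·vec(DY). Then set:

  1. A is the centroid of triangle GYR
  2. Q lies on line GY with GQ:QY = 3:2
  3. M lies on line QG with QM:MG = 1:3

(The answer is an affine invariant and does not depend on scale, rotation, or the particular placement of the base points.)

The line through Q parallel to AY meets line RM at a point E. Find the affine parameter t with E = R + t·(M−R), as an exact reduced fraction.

t = 28/31

Work in coordinates with D = (0, 0), R = (1, 0), Y = (0, 1), G = (-3, 5).
1. A is the centroid of triangle GYR ⇒ A = (-2/3, 2)
2. Q lies on line GY with GQ:QY = 3:2 ⇒ Q = (-6/5, 13/5)
3. M lies on line QG with QM:MG = 1:3 ⇒ M = (-33/20, 16/5)
through Q parallel to AY: direction (2/3, -1); meets RM at E = (-216/155, 448/155)
E = R + t·(M−R) with t = 28/31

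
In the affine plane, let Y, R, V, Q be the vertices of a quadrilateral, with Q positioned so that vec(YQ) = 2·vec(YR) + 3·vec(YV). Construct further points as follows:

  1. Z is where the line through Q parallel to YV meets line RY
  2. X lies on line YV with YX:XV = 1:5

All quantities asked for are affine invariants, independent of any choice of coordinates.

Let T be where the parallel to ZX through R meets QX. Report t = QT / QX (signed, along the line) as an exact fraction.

Choose coordinates Y = (0, 0), R = (1, 0), V = (0, 1), Q = (2, 3).
1. Z is where the line through Q parallel to YV meets line RY ⇒ Z = (2, 0)
2. X lies on line YV with YX:XV = 1:5 ⇒ X = (0, 1/6)
through R parallel to ZX: direction (-2, 1/6); meets QX at T = (-1/18, 19/216)
T = Q + t·(X−Q) with t = 37/36

t = 37/36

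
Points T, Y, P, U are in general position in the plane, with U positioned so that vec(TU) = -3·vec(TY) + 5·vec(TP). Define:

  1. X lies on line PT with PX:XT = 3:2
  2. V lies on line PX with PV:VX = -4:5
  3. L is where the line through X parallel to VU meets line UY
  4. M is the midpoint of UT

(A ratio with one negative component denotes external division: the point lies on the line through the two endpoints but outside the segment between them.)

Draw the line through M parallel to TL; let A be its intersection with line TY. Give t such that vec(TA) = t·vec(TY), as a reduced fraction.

Assign T = (0, 0), Y = (1, 0), P = (0, 1), U = (-3, 5) — the answer is frame-independent, so this choice is without loss of generality.
1. X lies on line PT with PX:XT = 3:2 ⇒ X = (0, 2/5)
2. V lies on line PX with PV:VX = -4:5 ⇒ V = (0, 17/5)
3. L is where the line through X parallel to VU meets line UY ⇒ L = (51/43, -10/43)
4. M is the midpoint of UT ⇒ M = (-3/2, 5/2)
through M parallel to TL: direction (51/43, -10/43); meets TY at A = (45/4, 0)
A = T + t·(Y−T) with t = 45/4

t = 45/4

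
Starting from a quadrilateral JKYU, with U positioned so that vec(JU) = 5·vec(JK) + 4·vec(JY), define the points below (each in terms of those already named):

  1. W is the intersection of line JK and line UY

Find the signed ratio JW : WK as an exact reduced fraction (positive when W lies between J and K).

Set J = (0, 0), K = (1, 0), Y = (0, 1), U = (5, 4); any affine frame gives the same invariant.
1. W is the intersection of line JK and line UY ⇒ W = (-5/3, 0)
W = J + t·(K−J) with t = -5/3, so JW:WK = t:(1−t) = -5/3:8/3

JW:WK = -5/8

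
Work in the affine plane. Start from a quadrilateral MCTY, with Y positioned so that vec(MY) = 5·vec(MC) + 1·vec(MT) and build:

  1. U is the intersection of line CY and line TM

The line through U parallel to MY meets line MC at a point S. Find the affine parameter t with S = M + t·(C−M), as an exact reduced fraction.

t = 5/4

Set M = (0, 0), C = (1, 0), T = (0, 1), Y = (5, 1); any affine frame gives the same invariant.
1. U is the intersection of line CY and line TM ⇒ U = (0, -1/4)
through U parallel to MY: direction (5, 1); meets MC at S = (5/4, 0)
S = M + t·(C−M) with t = 5/4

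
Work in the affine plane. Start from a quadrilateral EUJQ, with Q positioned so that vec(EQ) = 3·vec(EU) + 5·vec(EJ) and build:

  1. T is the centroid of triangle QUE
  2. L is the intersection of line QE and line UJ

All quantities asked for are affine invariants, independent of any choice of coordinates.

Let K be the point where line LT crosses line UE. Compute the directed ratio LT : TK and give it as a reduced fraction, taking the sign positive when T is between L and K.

LT:TK = -5/8

Set E = (0, 0), U = (1, 0), J = (0, 1), Q = (3, 5); any affine frame gives the same invariant.
1. T is the centroid of triangle QUE ⇒ T = (4/3, 5/3)
2. L is the intersection of line QE and line UJ ⇒ L = (3/8, 5/8)
line LT meets UE at K = (-1/5, 0)
T = L + t·(K−L) with t = -5/3, so LT:TK = -5/3:8/3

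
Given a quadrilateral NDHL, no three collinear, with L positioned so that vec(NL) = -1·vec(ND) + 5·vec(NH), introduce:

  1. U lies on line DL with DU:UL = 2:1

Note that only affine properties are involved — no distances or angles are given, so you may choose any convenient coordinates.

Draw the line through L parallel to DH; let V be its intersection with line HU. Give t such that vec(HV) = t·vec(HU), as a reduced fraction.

Assign N = (0, 0), D = (1, 0), H = (0, 1), L = (-1, 5) — the answer is frame-independent, so this choice is without loss of generality.
1. U lies on line DL with DU:UL = 2:1 ⇒ U = (-1/3, 10/3)
through L parallel to DH: direction (-1, 1); meets HU at V = (-1/2, 9/2)
V = H + t·(U−H) with t = 3/2

t = 3/2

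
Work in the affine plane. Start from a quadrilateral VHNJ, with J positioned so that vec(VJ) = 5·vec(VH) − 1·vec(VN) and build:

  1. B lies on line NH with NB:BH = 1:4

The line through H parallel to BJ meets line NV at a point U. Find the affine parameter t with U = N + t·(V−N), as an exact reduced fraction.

t = 5/8

Work in coordinates with V = (0, 0), H = (1, 0), N = (0, 1), J = (5, -1).
1. B lies on line NH with NB:BH = 1:4 ⇒ B = (1/5, 4/5)
through H parallel to BJ: direction (24/5, -9/5); meets NV at U = (0, 3/8)
U = N + t·(V−N) with t = 5/8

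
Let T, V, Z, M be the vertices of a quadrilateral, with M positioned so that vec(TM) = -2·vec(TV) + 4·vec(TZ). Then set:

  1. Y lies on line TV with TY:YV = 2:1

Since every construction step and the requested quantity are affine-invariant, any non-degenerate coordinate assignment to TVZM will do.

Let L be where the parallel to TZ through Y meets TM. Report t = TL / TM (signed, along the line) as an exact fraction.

t = -1/3

Assign T = (0, 0), V = (1, 0), Z = (0, 1), M = (-2, 4) — the answer is frame-independent, so this choice is without loss of generality.
1. Y lies on line TV with TY:YV = 2:1 ⇒ Y = (2/3, 0)
through Y parallel to TZ: direction (0, 1); meets TM at L = (2/3, -4/3)
L = T + t·(M−T) with t = -1/3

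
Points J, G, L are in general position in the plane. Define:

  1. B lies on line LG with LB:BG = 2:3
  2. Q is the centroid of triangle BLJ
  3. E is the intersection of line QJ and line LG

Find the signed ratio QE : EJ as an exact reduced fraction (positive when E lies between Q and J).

Assign J = (0, 0), G = (1, 0), L = (0, 1) — the answer is frame-independent, so this choice is without loss of generality.
1. B lies on line LG with LB:BG = 2:3 ⇒ B = (2/5, 3/5)
2. Q is the centroid of triangle BLJ ⇒ Q = (2/15, 8/15)
3. E is the intersection of line QJ and line LG ⇒ E = (1/5, 4/5)
E = Q + t·(J−Q) with t = -1/2, so QE:EJ = t:(1−t) = -1/2:3/2

QE:EJ = -1/3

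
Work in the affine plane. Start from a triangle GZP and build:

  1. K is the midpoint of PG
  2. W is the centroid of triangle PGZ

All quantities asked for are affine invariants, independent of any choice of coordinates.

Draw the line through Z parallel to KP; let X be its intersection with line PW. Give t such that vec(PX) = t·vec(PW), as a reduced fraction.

Choose coordinates G = (0, 0), Z = (1, 0), P = (0, 1).
1. K is the midpoint of PG ⇒ K = (0, 1/2)
2. W is the centroid of triangle PGZ ⇒ W = (1/3, 1/3)
through Z parallel to KP: direction (0, 1/2); meets PW at X = (1, -1)
X = P + t·(W−P) with t = 3

t = 3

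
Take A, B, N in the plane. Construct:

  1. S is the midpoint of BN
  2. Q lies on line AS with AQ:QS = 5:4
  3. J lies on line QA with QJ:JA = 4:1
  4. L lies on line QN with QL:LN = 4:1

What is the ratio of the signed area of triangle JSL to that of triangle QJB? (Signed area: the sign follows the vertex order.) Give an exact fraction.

[JSL]:[QJB] = 8/5

Choose coordinates A = (0, 0), B = (1, 0), N = (0, 1).
1. S is the midpoint of BN ⇒ S = (1/2, 1/2)
2. Q lies on line AS with AQ:QS = 5:4 ⇒ Q = (5/18, 5/18)
3. J lies on line QA with QJ:JA = 4:1 ⇒ J = (1/18, 1/18)
4. L lies on line QN with QL:LN = 4:1 ⇒ L = (1/18, 77/90)
2·[JSL] = 16/45, 2·[QJB] = 2/9
[JSL]:[QJB] = 16/45:2/9 = 8/5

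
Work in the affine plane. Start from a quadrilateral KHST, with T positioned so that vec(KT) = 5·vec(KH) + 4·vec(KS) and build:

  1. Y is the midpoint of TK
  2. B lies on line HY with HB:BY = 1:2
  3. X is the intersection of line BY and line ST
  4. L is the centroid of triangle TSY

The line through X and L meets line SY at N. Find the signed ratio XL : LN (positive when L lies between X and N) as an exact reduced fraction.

Set K = (0, 0), H = (1, 0), S = (0, 1), T = (5, 4); any affine frame gives the same invariant.
1. Y is the midpoint of TK ⇒ Y = (5/2, 2)
2. B lies on line HY with HB:BY = 1:2 ⇒ B = (3/2, 2/3)
3. X is the intersection of line BY and line ST ⇒ X = (35/11, 32/11)
4. L is the centroid of triangle TSY ⇒ L = (5/2, 7/3)
line XL meets SY at N = (7/4, 17/10)
L = X + t·(N−X) with t = 10/21, so XL:LN = 10/21:11/21

XL:LN = 10/11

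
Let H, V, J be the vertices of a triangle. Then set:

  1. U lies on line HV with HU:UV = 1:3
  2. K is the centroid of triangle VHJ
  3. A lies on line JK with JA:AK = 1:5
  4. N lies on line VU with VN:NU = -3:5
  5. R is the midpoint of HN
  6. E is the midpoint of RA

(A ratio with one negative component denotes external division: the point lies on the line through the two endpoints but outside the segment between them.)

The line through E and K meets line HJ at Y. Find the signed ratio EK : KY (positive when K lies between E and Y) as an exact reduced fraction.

Assign H = (0, 0), V = (1, 0), J = (0, 1) — the answer is frame-independent, so this choice is without loss of generality.
1. U lies on line HV with HU:UV = 1:3 ⇒ U = (1/4, 0)
2. K is the centroid of triangle VHJ ⇒ K = (1/3, 1/3)
3. A lies on line JK with JA:AK = 1:5 ⇒ A = (1/18, 8/9)
4. N lies on line VU with VN:NU = -3:5 ⇒ N = (17/8, 0)
5. R is the midpoint of HN ⇒ R = (17/16, 0)
6. E is the midpoint of RA ⇒ E = (161/288, 4/9)
line EK meets HJ at Y = (0, 11/65)
K = E + t·(Y−E) with t = 65/161, so EK:KY = 65/161:96/161

EK:KY = 65/96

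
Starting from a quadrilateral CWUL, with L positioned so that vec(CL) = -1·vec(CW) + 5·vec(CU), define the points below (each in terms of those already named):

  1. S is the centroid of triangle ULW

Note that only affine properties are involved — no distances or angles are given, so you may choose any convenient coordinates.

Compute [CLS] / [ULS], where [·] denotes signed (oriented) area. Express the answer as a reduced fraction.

Choose coordinates C = (0, 0), W = (1, 0), U = (0, 1), L = (-1, 5).
1. S is the centroid of triangle ULW ⇒ S = (0, 2)
2·[CLS] = -2, 2·[ULS] = -1
[CLS]:[ULS] = -2:-1 = 2

[CLS]:[ULS] = 2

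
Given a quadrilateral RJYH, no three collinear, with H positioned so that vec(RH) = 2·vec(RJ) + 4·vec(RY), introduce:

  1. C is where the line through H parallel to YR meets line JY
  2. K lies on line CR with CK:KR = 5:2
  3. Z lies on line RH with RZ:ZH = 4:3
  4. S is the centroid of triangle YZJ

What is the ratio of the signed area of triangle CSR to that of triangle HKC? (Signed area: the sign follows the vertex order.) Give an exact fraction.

[CSR]:[HKC] = 61/150

Assign R = (0, 0), J = (1, 0), Y = (0, 1), H = (2, 4) — the answer is frame-independent, so this choice is without loss of generality.
1. C is where the line through H parallel to YR meets line JY ⇒ C = (2, -1)
2. K lies on line CR with CK:KR = 5:2 ⇒ K = (4/7, -2/7)
3. Z lies on line RH with RZ:ZH = 4:3 ⇒ Z = (8/7, 16/7)
4. S is the centroid of triangle YZJ ⇒ S = (5/7, 23/21)
2·[CSR] = 61/21, 2·[HKC] = 50/7
[CSR]:[HKC] = 61/21:50/7 = 61/150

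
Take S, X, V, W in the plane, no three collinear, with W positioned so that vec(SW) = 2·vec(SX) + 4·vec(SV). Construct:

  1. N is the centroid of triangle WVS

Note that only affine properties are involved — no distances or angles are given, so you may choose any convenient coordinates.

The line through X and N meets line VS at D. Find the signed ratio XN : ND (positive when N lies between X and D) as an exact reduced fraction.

XN:ND = 1/2

Choose coordinates S = (0, 0), X = (1, 0), V = (0, 1), W = (2, 4).
1. N is the centroid of triangle WVS ⇒ N = (2/3, 5/3)
line XN meets VS at D = (0, 5)
N = X + t·(D−X) with t = 1/3, so XN:ND = 1/3:2/3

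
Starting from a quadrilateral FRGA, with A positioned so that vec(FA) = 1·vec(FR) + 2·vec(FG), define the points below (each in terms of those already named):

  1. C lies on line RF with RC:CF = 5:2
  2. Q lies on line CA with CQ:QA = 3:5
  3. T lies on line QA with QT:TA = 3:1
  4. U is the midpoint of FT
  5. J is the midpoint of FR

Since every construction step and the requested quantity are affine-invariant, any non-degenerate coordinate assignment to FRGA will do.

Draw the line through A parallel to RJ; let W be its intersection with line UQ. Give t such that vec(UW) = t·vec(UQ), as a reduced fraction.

Work in coordinates with F = (0, 0), R = (1, 0), G = (0, 1), A = (1, 2).
1. C lies on line RF with RC:CF = 5:2 ⇒ C = (2/7, 0)
2. Q lies on line CA with CQ:QA = 3:5 ⇒ Q = (31/56, 3/4)
3. T lies on line QA with QT:TA = 3:1 ⇒ T = (199/224, 27/16)
4. U is the midpoint of FT ⇒ U = (199/448, 27/32)
5. J is the midpoint of FR ⇒ J = (1/2, 0)
through A parallel to RJ: direction (-1/2, 0); meets UQ at W = (-19/21, 2)
W = U + t·(Q−U) with t = -37/3

t = -37/3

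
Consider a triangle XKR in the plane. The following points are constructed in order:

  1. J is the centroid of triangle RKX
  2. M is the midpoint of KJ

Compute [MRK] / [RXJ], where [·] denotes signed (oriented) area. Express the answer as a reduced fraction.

[MRK]:[RXJ] = -1/2

Set X = (0, 0), K = (1, 0), R = (0, 1); any affine frame gives the same invariant.
1. J is the centroid of triangle RKX ⇒ J = (1/3, 1/3)
2. M is the midpoint of KJ ⇒ M = (2/3, 1/6)
2·[MRK] = -1/6, 2·[RXJ] = 1/3
[MRK]:[RXJ] = -1/6:1/3 = -1/2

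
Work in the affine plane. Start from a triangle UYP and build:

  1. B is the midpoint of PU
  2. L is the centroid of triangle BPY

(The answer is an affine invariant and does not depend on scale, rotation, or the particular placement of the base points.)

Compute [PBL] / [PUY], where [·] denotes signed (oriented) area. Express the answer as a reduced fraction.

[PBL]:[PUY] = 1/6

Choose coordinates U = (0, 0), Y = (1, 0), P = (0, 1).
1. B is the midpoint of PU ⇒ B = (0, 1/2)
2. L is the centroid of triangle BPY ⇒ L = (1/3, 1/2)
2·[PBL] = 1/6, 2·[PUY] = 1
[PBL]:[PUY] = 1/6:1 = 1/6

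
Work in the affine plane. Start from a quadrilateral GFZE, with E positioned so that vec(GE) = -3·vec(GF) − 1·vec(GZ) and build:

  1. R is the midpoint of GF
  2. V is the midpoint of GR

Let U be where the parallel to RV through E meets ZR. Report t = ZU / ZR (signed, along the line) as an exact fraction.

Work in coordinates with G = (0, 0), F = (1, 0), Z = (0, 1), E = (-3, -1).
1. R is the midpoint of GF ⇒ R = (1/2, 0)
2. V is the midpoint of GR ⇒ V = (1/4, 0)
through E parallel to RV: direction (-1/4, 0); meets ZR at U = (1, -1)
U = Z + t·(R−Z) with t = 2

t = 2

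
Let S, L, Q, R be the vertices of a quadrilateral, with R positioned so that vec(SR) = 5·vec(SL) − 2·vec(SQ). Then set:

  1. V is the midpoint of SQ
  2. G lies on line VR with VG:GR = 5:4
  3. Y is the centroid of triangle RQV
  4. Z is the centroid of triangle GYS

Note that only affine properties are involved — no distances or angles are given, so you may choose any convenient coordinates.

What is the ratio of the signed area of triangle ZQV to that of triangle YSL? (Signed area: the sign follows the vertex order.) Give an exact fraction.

[ZQV]:[YSL] = -40/9

Work in coordinates with S = (0, 0), L = (1, 0), Q = (0, 1), R = (5, -2).
1. V is the midpoint of SQ ⇒ V = (0, 1/2)
2. G lies on line VR with VG:GR = 5:4 ⇒ G = (25/9, -8/9)
3. Y is the centroid of triangle RQV ⇒ Y = (5/3, -1/6)
4. Z is the centroid of triangle GYS ⇒ Z = (40/27, -19/54)
2·[ZQV] = 20/27, 2·[YSL] = -1/6
[ZQV]:[YSL] = 20/27:-1/6 = -40/9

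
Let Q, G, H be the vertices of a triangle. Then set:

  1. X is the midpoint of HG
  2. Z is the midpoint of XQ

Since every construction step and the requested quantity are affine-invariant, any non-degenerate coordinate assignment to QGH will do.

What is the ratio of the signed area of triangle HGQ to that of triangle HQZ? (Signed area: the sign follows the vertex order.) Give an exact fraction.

Set Q = (0, 0), G = (1, 0), H = (0, 1); any affine frame gives the same invariant.
1. X is the midpoint of HG ⇒ X = (1/2, 1/2)
2. Z is the midpoint of XQ ⇒ Z = (1/4, 1/4)
2·[HGQ] = -1, 2·[HQZ] = 1/4
[HGQ]:[HQZ] = -1:1/4 = -4

[HGQ]:[HQZ] = -4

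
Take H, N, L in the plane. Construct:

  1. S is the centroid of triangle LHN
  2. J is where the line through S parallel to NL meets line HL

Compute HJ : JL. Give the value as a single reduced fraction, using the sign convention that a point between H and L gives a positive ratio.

Work in coordinates with H = (0, 0), N = (1, 0), L = (0, 1).
1. S is the centroid of triangle LHN ⇒ S = (1/3, 1/3)
2. J is where the line through S parallel to NL meets line HL ⇒ J = (0, 2/3)
J = H + t·(L−H) with t = 2/3, so HJ:JL = t:(1−t) = 2/3:1/3

HJ:JL = 2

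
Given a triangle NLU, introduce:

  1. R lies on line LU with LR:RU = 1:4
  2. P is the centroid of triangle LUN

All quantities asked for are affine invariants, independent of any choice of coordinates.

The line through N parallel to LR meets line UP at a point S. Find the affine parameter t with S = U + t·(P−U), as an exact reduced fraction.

Assign N = (0, 0), L = (1, 0), U = (0, 1) — the answer is frame-independent, so this choice is without loss of generality.
1. R lies on line LU with LR:RU = 1:4 ⇒ R = (4/5, 1/5)
2. P is the centroid of triangle LUN ⇒ P = (1/3, 1/3)
through N parallel to LR: direction (-1/5, 1/5); meets UP at S = (1, -1)
S = U + t·(P−U) with t = 3

t = 3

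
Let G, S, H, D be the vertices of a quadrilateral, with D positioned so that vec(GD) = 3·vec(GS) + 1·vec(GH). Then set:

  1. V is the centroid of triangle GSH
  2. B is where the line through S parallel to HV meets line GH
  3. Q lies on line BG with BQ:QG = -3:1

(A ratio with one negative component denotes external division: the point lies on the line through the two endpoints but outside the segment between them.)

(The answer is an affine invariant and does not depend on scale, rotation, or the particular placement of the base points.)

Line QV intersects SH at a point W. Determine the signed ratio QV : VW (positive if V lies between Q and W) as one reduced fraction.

Set G = (0, 0), S = (1, 0), H = (0, 1), D = (3, 1); any affine frame gives the same invariant.
1. V is the centroid of triangle GSH ⇒ V = (1/3, 1/3)
2. B is where the line through S parallel to HV meets line GH ⇒ B = (0, 2)
3. Q lies on line BG with BQ:QG = -3:1 ⇒ Q = (0, -1)
line QV meets SH at W = (2/5, 3/5)
V = Q + t·(W−Q) with t = 5/6, so QV:VW = 5/6:1/6

QV:VW = 5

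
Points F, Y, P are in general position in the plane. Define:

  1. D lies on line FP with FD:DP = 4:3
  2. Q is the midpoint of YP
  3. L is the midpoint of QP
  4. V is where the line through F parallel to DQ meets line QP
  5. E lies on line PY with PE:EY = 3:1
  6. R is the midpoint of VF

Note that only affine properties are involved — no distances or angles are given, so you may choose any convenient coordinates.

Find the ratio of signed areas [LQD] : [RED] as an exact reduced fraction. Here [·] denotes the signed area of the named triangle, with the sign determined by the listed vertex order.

Assign F = (0, 0), Y = (1, 0), P = (0, 1) — the answer is frame-independent, so this choice is without loss of generality.
1. D lies on line FP with FD:DP = 4:3 ⇒ D = (0, 4/7)
2. Q is the midpoint of YP ⇒ Q = (1/2, 1/2)
3. L is the midpoint of QP ⇒ L = (1/4, 3/4)
4. V is where the line through F parallel to DQ meets line QP ⇒ V = (7/6, -1/6)
5. E lies on line PY with PE:EY = 3:1 ⇒ E = (3/4, 1/4)
6. R is the midpoint of VF ⇒ R = (7/12, -1/12)
2·[LQD] = -3/28, 2·[RED] = 17/56
[LQD]:[RED] = -3/28:17/56 = -6/17

[LQD]:[RED] = -6/17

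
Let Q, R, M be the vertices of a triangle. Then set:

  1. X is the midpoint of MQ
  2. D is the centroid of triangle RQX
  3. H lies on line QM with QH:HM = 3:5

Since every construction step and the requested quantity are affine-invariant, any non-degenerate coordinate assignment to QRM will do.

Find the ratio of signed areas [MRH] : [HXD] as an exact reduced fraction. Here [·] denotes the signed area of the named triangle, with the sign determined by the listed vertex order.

[MRH]:[HXD] = 15

Assign Q = (0, 0), R = (1, 0), M = (0, 1) — the answer is frame-independent, so this choice is without loss of generality.
1. X is the midpoint of MQ ⇒ X = (0, 1/2)
2. D is the centroid of triangle RQX ⇒ D = (1/3, 1/6)
3. H lies on line QM with QH:HM = 3:5 ⇒ H = (0, 3/8)
2·[MRH] = -5/8, 2·[HXD] = -1/24
[MRH]:[HXD] = -5/8:-1/24 = 15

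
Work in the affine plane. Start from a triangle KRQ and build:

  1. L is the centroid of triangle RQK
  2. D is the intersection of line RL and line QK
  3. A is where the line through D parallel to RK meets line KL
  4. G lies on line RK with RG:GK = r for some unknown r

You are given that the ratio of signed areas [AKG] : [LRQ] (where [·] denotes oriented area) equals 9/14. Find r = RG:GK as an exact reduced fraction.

r = 4/3

Choose coordinates K = (0, 0), R = (1, 0), Q = (0, 1).
1. L is the centroid of triangle RQK ⇒ L = (1/3, 1/3)
2. D is the intersection of line RL and line QK ⇒ D = (0, 1/2)
3. A is where the line through D parallel to RK meets line KL ⇒ A = (1/2, 1/2)
4. With RG:GK = r, write λ = r/(r+1) so G = R + λ·(K−R); G is affine-linear in λ
Every point depending on G is an affine combination of G and λ-independent points, so each such coordinate is linear in λ; the λ² term in each signed area is a multiple of (K−R)×(K−R) = 0, so 2·[AKG] and 2·[LRQ] are each linear in λ. Evaluating at λ=0 and λ=1:
  2·[AKG] = -1/2·λ + 1/2,   2·[LRQ] = 1/3
So [AKG]:[LRQ] = (-1/2·λ + 1/2) / (1/3). Setting this equal to 9/14:
  -1/2·λ + 1/2 = 9/14·(1/3)  ⇒  λ = 4/7
Then r = λ/(1−λ) = (4/7)/(3/7) = 4/3. Check: with r = 4/3, G = (3/7, 0) and [AKG]:[LRQ] = 9/14 as required.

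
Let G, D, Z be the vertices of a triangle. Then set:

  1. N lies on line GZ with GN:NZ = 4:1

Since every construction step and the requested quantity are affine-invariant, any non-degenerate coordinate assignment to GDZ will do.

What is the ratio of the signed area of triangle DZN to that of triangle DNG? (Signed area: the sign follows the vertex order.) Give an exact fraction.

Choose coordinates G = (0, 0), D = (1, 0), Z = (0, 1).
1. N lies on line GZ with GN:NZ = 4:1 ⇒ N = (0, 4/5)
2·[DZN] = 1/5, 2·[DNG] = 4/5
[DZN]:[DNG] = 1/5:4/5 = 1/4

[DZN]:[DNG] = 1/4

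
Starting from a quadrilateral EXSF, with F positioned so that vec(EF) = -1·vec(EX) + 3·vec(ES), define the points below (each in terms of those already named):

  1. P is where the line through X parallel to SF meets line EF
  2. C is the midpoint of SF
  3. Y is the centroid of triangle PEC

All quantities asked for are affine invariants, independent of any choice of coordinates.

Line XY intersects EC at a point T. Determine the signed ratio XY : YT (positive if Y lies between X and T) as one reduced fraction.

XY:YT = -7

Set E = (0, 0), X = (1, 0), S = (0, 1), F = (-1, 3); any affine frame gives the same invariant.
1. P is where the line through X parallel to SF meets line EF ⇒ P = (-2, 6)
2. C is the midpoint of SF ⇒ C = (-1/2, 2)
3. Y is the centroid of triangle PEC ⇒ Y = (-5/6, 8/3)
line XY meets EC at T = (-4/7, 16/7)
Y = X + t·(T−X) with t = 7/6, so XY:YT = 7/6:-1/6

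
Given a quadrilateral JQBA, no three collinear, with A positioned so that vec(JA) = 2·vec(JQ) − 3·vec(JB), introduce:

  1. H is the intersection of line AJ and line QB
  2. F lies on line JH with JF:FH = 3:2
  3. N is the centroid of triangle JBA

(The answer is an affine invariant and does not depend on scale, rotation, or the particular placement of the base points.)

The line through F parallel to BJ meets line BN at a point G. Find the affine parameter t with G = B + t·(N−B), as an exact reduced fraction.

Assign J = (0, 0), Q = (1, 0), B = (0, 1), A = (2, -3) — the answer is frame-independent, so this choice is without loss of generality.
1. H is the intersection of line AJ and line QB ⇒ H = (-2, 3)
2. F lies on line JH with JF:FH = 3:2 ⇒ F = (-6/5, 9/5)
3. N is the centroid of triangle JBA ⇒ N = (2/3, -2/3)
through F parallel to BJ: direction (0, -1); meets BN at G = (-6/5, 4)
G = B + t·(N−B) with t = -9/5

t = -9/5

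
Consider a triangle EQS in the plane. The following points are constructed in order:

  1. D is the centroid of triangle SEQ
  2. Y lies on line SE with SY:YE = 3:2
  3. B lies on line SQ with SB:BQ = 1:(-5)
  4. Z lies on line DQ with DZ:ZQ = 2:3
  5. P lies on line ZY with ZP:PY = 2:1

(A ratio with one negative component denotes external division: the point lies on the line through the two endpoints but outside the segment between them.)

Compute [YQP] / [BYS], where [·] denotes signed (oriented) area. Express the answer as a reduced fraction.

Work in coordinates with E = (0, 0), Q = (1, 0), S = (0, 1).
1. D is the centroid of triangle SEQ ⇒ D = (1/3, 1/3)
2. Y lies on line SE with SY:YE = 3:2 ⇒ Y = (0, 2/5)
3. B lies on line SQ with SB:BQ = 1:(-5) ⇒ B = (-1/4, 5/4)
4. Z lies on line DQ with DZ:ZQ = 2:3 ⇒ Z = (3/5, 1/5)
5. P lies on line ZY with ZP:PY = 2:1 ⇒ P = (1/5, 1/3)
2·[YQP] = 1/75, 2·[BYS] = 3/20
[YQP]:[BYS] = 1/75:3/20 = 4/45

[YQP]:[BYS] = 4/45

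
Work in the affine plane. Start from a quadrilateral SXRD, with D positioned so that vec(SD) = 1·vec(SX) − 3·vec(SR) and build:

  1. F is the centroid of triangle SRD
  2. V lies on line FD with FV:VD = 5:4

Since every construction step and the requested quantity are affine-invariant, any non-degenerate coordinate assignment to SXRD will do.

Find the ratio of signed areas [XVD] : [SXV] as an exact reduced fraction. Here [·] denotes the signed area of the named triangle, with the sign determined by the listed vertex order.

Work in coordinates with S = (0, 0), X = (1, 0), R = (0, 1), D = (1, -3).
1. F is the centroid of triangle SRD ⇒ F = (1/3, -2/3)
2. V lies on line FD with FV:VD = 5:4 ⇒ V = (19/27, -53/27)
2·[XVD] = 8/9, 2·[SXV] = -53/27
[XVD]:[SXV] = 8/9:-53/27 = -24/53

[XVD]:[SXV] = -24/53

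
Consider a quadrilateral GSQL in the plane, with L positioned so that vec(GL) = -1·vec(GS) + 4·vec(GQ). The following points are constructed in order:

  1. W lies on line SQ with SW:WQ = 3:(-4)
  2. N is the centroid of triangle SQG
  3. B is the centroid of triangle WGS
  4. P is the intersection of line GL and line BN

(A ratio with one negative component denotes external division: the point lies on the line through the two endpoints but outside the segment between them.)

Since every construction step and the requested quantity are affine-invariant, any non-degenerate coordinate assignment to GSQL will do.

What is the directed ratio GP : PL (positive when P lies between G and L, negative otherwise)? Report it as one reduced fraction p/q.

GP:PL = 2/7

Work in coordinates with G = (0, 0), S = (1, 0), Q = (0, 1), L = (-1, 4).
1. W lies on line SQ with SW:WQ = 3:(-4) ⇒ W = (4, -3)
2. N is the centroid of triangle SQG ⇒ N = (1/3, 1/3)
3. B is the centroid of triangle WGS ⇒ B = (5/3, -1)
4. P is the intersection of line GL and line BN ⇒ P = (-2/9, 8/9)
P = G + t·(L−G) with t = 2/9, so GP:PL = t:(1−t) = 2/9:7/9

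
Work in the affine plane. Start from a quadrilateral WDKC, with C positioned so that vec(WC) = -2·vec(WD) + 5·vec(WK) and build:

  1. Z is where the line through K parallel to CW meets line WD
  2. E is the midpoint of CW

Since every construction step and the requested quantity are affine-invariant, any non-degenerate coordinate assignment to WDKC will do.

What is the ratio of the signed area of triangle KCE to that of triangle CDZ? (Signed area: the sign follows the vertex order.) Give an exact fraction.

[KCE]:[CDZ] = -1/3

Assign W = (0, 0), D = (1, 0), K = (0, 1), C = (-2, 5) — the answer is frame-independent, so this choice is without loss of generality.
1. Z is where the line through K parallel to CW meets line WD ⇒ Z = (2/5, 0)
2. E is the midpoint of CW ⇒ E = (-1, 5/2)
2·[KCE] = 1, 2·[CDZ] = -3
[KCE]:[CDZ] = 1:-3 = -1/3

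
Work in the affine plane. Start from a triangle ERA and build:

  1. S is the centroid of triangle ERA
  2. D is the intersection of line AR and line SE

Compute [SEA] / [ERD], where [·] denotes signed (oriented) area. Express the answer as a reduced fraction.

Choose coordinates E = (0, 0), R = (1, 0), A = (0, 1).
1. S is the centroid of triangle ERA ⇒ S = (1/3, 1/3)
2. D is the intersection of line AR and line SE ⇒ D = (1/2, 1/2)
2·[SEA] = -1/3, 2·[ERD] = 1/2
[SEA]:[ERD] = -1/3:1/2 = -2/3

[SEA]:[ERD] = -2/3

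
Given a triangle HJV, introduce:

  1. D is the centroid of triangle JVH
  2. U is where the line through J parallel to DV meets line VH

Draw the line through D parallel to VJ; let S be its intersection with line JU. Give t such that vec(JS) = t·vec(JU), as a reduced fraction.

Set H = (0, 0), J = (1, 0), V = (0, 1); any affine frame gives the same invariant.
1. D is the centroid of triangle JVH ⇒ D = (1/3, 1/3)
2. U is where the line through J parallel to DV meets line VH ⇒ U = (0, 2)
through D parallel to VJ: direction (1, -1); meets JU at S = (4/3, -2/3)
S = J + t·(U−J) with t = -1/3

t = -1/3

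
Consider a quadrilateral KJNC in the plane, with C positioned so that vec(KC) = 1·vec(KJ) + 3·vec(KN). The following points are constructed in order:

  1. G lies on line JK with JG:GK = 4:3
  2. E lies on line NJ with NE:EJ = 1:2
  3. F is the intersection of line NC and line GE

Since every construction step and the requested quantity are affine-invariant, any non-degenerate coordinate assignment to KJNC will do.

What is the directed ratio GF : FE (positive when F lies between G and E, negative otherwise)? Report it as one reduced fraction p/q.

GF:FE = -13/7

Assign K = (0, 0), J = (1, 0), N = (0, 1), C = (1, 3) — the answer is frame-independent, so this choice is without loss of generality.
1. G lies on line JK with JG:GK = 4:3 ⇒ G = (3/7, 0)
2. E lies on line NJ with NE:EJ = 1:2 ⇒ E = (1/3, 2/3)
3. F is the intersection of line NC and line GE ⇒ F = (2/9, 13/9)
F = G + t·(E−G) with t = 13/6, so GF:FE = t:(1−t) = 13/6:-7/6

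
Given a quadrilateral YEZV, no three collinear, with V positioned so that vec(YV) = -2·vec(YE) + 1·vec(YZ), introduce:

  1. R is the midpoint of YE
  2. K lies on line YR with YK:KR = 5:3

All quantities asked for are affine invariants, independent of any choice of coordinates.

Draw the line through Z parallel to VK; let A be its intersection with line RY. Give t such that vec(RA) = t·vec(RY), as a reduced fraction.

Choose coordinates Y = (0, 0), E = (1, 0), Z = (0, 1), V = (-2, 1).
1. R is the midpoint of YE ⇒ R = (1/2, 0)
2. K lies on line YR with YK:KR = 5:3 ⇒ K = (5/16, 0)
through Z parallel to VK: direction (37/16, -1); meets RY at A = (37/16, 0)
A = R + t·(Y−R) with t = -29/8

t = -29/8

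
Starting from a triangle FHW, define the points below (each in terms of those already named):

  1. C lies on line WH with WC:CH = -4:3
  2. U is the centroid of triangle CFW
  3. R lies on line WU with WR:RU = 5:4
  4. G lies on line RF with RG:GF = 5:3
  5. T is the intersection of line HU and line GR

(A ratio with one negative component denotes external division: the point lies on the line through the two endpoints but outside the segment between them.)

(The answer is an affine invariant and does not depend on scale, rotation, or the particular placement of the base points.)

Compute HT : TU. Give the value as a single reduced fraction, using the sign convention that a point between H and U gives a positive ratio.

Work in coordinates with F = (0, 0), H = (1, 0), W = (0, 1).
1. C lies on line WH with WC:CH = -4:3 ⇒ C = (4, -3)
2. U is the centroid of triangle CFW ⇒ U = (4/3, -2/3)
3. R lies on line WU with WR:RU = 5:4 ⇒ R = (20/27, 2/27)
4. G lies on line RF with RG:GF = 5:3 ⇒ G = (5/18, 1/36)
5. T is the intersection of line HU and line GR ⇒ T = (20/21, 2/21)
T = H + t·(U−H) with t = -1/7, so HT:TU = t:(1−t) = -1/7:8/7

HT:TU = -1/8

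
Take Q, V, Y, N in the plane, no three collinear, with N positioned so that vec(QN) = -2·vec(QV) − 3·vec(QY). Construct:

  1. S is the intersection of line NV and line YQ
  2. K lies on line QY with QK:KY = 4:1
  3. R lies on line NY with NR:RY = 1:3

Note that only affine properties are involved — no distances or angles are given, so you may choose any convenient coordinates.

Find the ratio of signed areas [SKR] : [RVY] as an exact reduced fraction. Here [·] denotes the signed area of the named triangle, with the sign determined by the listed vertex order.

Choose coordinates Q = (0, 0), V = (1, 0), Y = (0, 1), N = (-2, -3).
1. S is the intersection of line NV and line YQ ⇒ S = (0, -1)
2. K lies on line QY with QK:KY = 4:1 ⇒ K = (0, 4/5)
3. R lies on line NY with NR:RY = 1:3 ⇒ R = (-3/2, -2)
2·[SKR] = 27/10, 2·[RVY] = 9/2
[SKR]:[RVY] = 27/10:9/2 = 3/5

[SKR]:[RVY] = 3/5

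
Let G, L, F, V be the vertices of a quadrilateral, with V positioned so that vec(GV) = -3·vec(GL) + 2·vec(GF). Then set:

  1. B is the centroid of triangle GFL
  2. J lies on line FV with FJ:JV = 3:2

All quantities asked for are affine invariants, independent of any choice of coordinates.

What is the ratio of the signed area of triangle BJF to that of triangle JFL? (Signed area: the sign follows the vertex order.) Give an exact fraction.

[BJF]:[JFL] = 5/6

Set G = (0, 0), L = (1, 0), F = (0, 1), V = (-3, 2); any affine frame gives the same invariant.
1. B is the centroid of triangle GFL ⇒ B = (1/3, 1/3)
2. J lies on line FV with FJ:JV = 3:2 ⇒ J = (-9/5, 8/5)
2·[BJF] = -1, 2·[JFL] = -6/5
[BJF]:[JFL] = -1:-6/5 = 5/6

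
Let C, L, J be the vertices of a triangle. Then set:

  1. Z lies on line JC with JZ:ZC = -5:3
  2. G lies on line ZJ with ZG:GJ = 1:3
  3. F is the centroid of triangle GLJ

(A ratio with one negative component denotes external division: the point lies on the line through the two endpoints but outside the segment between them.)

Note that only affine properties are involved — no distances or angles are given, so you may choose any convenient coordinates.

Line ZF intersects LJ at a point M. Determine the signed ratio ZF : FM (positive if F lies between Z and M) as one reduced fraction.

ZF:FM = 3

Work in coordinates with C = (0, 0), L = (1, 0), J = (0, 1).
1. Z lies on line JC with JZ:ZC = -5:3 ⇒ Z = (0, -3/2)
2. G lies on line ZJ with ZG:GJ = 1:3 ⇒ G = (0, -7/8)
3. F is the centroid of triangle GLJ ⇒ F = (1/3, 1/24)
line ZF meets LJ at M = (4/9, 5/9)
F = Z + t·(M−Z) with t = 3/4, so ZF:FM = 3/4:1/4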